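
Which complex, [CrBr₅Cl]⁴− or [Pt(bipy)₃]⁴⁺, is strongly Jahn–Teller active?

[CrBr₅Cl]⁴−

[CrBr₅Cl]⁴−: Each bromide is −1; each chloride is −1; balancing the −4 overall charge requires Cr(II). Group 6 minus oxidation state 2 gives a d⁴ configuration. Bromide and chloride are weak-field ligands for a first-row metal, so the complex is high-spin. The t₂g³e_g¹ (high-spin) configuration has an unevenly filled e_g set; the Jahn–Teller theorem predicts a tetragonal distortion (typically axial elongation) to lift the degeneracy.
[Pt(bipy)₃]⁴⁺: 2,2′-bipyridine is neutral; balancing the +4 overall charge requires Pt(IV). Pt sits in group 10, so the d-electron count is 10 − 4 = 6. A 5d ion has a large Δₒ and is invariably low-spin. The d⁶ configuration leaves the e_g set evenly filled (or empty) — no strong Jahn–Teller driving force.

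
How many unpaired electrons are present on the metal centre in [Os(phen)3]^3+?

1

Ligand charges: 1,10-phenanthroline is neutral. With an overall charge of +3 the osmium centre must be in the +3 oxidation state.
Group 8 minus oxidation state 3 gives a d⁵ configuration.
Counting donor atoms: 3×1,10-phenanthroline (bidentate) → 6 donors. Coordination number = 6.
The spin state decides the count: a 5d ion has a large Δₒ and is invariably low-spin.
An octahedral low-spin d⁵ ion is t₂g⁵e_g⁰, giving 1 unpaired electron.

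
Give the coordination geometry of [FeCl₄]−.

tetrahedral

Summing ligand charges against the −1 overall charge gives an oxidation state of +3 for iron.
Group 8 minus oxidation state 3 gives a d⁵ configuration.
Coordination number: 4.
Chloride is a weak-field ligand.
A high-spin d⁵ ion has zero CFSE in either geometry, so four ligands adopt the sterically favoured tetrahedral geometry.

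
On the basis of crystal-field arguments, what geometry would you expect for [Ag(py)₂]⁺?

linear

Ligand charges: pyridine is neutral. With an overall charge of +1 the silver centre must be in the +1 oxidation state.
Silver is a group-11 element; Ag(I) is therefore d¹⁰.
With 2 monodentate ligands the coordination number is 2.
A d¹⁰ ion with only two ligands adopts a linear arrangement (sp hybridisation; no CFSE preference).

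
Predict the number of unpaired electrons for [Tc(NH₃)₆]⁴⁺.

Summing ligand charges against the +4 overall charge gives an oxidation state of +4 for technetium.
Group 7 minus oxidation state 4 gives a d³ configuration.
In an octahedral field the d³ configuration is t₂g³e_g⁰ (only one arrangement possible), giving 3 unpaired electrons.

3 unpaired electrons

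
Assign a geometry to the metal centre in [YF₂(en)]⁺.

Ligand charges: each fluoride is −1; ethylenediamine is neutral. With an overall charge of +1 the yttrium centre must be in the +3 oxidation state.
Yttrium is a group-3 element; Y(III) is therefore d⁰.
Counting donor atoms: 2×fluoride (monodentate) → 2 donors; 1×ethylenediamine (bidentate) → 2 donors. Coordination number = 4.
A d⁰ ion has no crystal-field stabilisation preference between square planar and tetrahedral, so four ligands adopt the sterically favoured tetrahedral geometry.

tetrahedral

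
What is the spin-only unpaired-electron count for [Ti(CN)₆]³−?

1 unpaired electron

Summing ligand charges against the −3 overall charge gives an oxidation state of +3 for titanium.
Ti sits in group 4, so the d-electron count is 4 − 3 = 1.
In an octahedral field the d¹ configuration is t₂g¹e_g⁰ (only one arrangement possible), giving 1 unpaired electron.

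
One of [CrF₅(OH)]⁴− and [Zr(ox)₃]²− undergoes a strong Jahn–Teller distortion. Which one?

[CrF₅(OH)]⁴−

[CrF₅(OH)]⁴−: Ligand charges: each fluoride is −1; each hydroxide is −1. With an overall charge of −4 the chromium centre must be in the +2 oxidation state. Group 6 minus oxidation state 2 gives a d⁴ configuration. Fluoride and hydroxide are weak-field ligands for a first-row metal, so the complex is high-spin. The t₂g³e_g¹ (high-spin) configuration has an unevenly filled e_g set; the Jahn–Teller theorem predicts a tetragonal distortion (typically axial elongation) to lift the degeneracy.
[Zr(ox)₃]²−: Summing ligand charges against the −2 overall charge gives an oxidation state of +4 for zirconium. Zr sits in group 4, so the d-electron count is 4 − 4 = 0. The d⁰ configuration leaves the e_g set evenly filled (or empty) — no strong Jahn–Teller driving force.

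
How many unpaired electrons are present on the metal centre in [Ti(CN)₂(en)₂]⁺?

1

Each cyanide is −1; ethylenediamine is neutral; balancing the +1 overall charge requires Ti(III).
Group 4 minus oxidation state 3 gives a d¹ configuration.
Counting donor atoms: 2×cyanide (monodentate) → 2 donors; 2×ethylenediamine (bidentate) → 4 donors. Coordination number = 6.
In an octahedral field the d¹ configuration is t₂g¹e_g⁰ (only one arrangement possible), giving 1 unpaired electron.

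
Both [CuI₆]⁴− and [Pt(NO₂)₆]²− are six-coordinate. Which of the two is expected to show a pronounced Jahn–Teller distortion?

[CuI₆]⁴−

[CuI₆]⁴−: Ligand charges: each iodide is −1. With an overall charge of −4 the copper centre must be in the +2 oxidation state. Copper is a group-11 element; Cu(II) is therefore d⁹. The t₂g⁶e_g³ configuration has an unevenly filled e_g set; the Jahn–Teller theorem predicts a tetragonal distortion (typically axial elongation) to lift the degeneracy.
[Pt(NO₂)₆]²−: Summing ligand charges against the −2 overall charge gives an oxidation state of +4 for platinum. Platinum is a group-10 element; Pt(IV) is therefore d⁶. A 5d ion has a large Δₒ and is invariably low-spin. The d⁶ configuration leaves the e_g set evenly filled (or empty) — no strong Jahn–Teller driving force.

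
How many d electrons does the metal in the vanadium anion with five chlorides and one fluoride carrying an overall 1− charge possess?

Ligand charges: each chloride is −1; each fluoride is −1. With an overall charge of −1 the vanadium centre must be in the +5 oxidation state.
Vanadium is a group-5 element; V(V) is therefore d⁰.

d⁰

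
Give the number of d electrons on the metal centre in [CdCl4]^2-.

Ligand charges: each chloride is −1. With an overall charge of −2 the cadmium centre must be in the +2 oxidation state.
Cadmium is a group-12 element; Cd(II) is therefore d¹⁰.

d10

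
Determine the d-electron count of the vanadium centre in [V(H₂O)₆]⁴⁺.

Water is neutral; balancing the +4 overall charge requires V(IV).
V sits in group 5, so the d-electron count is 5 − 4 = 1.

d1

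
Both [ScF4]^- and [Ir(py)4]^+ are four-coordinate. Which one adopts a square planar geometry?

For [ScF4]^-: Ligand charges: each fluoride is −1. With an overall charge of −1 the scandium centre must be in the +3 oxidation state. Sc sits in group 3, so the d-electron count is 3 − 3 = 0. A d⁰ ion has no crystal-field stabilisation preference between square planar and tetrahedral, so four ligands adopt the sterically favoured tetrahedral geometry. → tetrahedral.
For [Ir(py)4]^+: Summing ligand charges against the +1 overall charge gives an oxidation state of +1 for iridium. Ir sits in group 9, so the d-electron count is 9 − 1 = 8. A 5d d⁸ ion has a large crystal-field splitting; square planar leaves the high-energy d_{x²−y²} orbital empty and maximises CFSE. → square planar.

[Ir(py)4]^+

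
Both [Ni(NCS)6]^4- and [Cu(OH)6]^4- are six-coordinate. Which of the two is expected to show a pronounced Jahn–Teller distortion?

[Cu(OH)6]^4-

[Ni(NCS)6]^4-: Summing ligand charges against the −4 overall charge gives an oxidation state of +2 for nickel. Nickel is a group-10 element; Ni(II) is therefore d⁸. The d⁸ configuration leaves the e_g set evenly filled (or empty) — no strong Jahn–Teller driving force.
[Cu(OH)6]^4-: Each hydroxide is −1; balancing the −4 overall charge requires Cu(II). Copper is a group-11 element; Cu(II) is therefore d⁹. The t₂g⁶e_g³ configuration has an unevenly filled e_g set; the Jahn–Teller theorem predicts a tetragonal distortion (typically axial elongation) to lift the degeneracy.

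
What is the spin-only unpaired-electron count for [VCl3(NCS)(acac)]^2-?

Each chloride is −1; each isothiocyanate is −1; each acetylacetonate is −1; balancing the −2 overall charge requires V(III).
Group 5 minus oxidation state 3 gives a d² configuration.
Counting donor atoms: 3×chloride (monodentate) → 3 donors; 1×isothiocyanate (monodentate) → 1 donor; 1×acetylacetonate (bidentate) → 2 donors. Coordination number = 6.
In an octahedral field the d² configuration is t₂g²e_g⁰ (only one arrangement possible), giving 2 unpaired electrons.

2 unpaired electrons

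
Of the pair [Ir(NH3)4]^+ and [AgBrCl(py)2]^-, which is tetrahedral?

[AgBrCl(py)2]^-

For [Ir(NH3)4]^+: Ligand charges: ammonia is neutral. With an overall charge of +1 the iridium centre must be in the +1 oxidation state. Ir sits in group 9, so the d-electron count is 9 − 1 = 8. A 5d d⁸ ion has a large crystal-field splitting; square planar leaves the high-energy d_{x²−y²} orbital empty and maximises CFSE. → square planar.
For [AgBrCl(py)2]^-: Summing ligand charges against the −1 overall charge gives an oxidation state of +1 for silver. Ag sits in group 11, so the d-electron count is 11 − 1 = 10. A d¹⁰ ion has no crystal-field stabilisation preference between square planar and tetrahedral, so four ligands adopt the sterically favoured tetrahedral geometry. → tetrahedral.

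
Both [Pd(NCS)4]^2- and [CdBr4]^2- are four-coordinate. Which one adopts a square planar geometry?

For [Pd(NCS)4]^2-: Summing ligand charges against the −2 overall charge gives an oxidation state of +2 for palladium. Pd sits in group 10, so the d-electron count is 10 − 2 = 8. A 4d d⁸ ion has a large crystal-field splitting; square planar leaves the high-energy d_{x²−y²} orbital empty and maximises CFSE. → square planar.
For [CdBr4]^2-: Ligand charges: each bromide is −1. With an overall charge of −2 the cadmium centre must be in the +2 oxidation state. Group 12 minus oxidation state 2 gives a d¹⁰ configuration. A d¹⁰ ion has no crystal-field stabilisation preference between square planar and tetrahedral, so four ligands adopt the sterically favoured tetrahedral geometry. → tetrahedral.

[Pd(NCS)4]^2-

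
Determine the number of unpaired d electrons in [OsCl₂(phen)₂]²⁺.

Each chloride is −1; 1,10-phenanthroline is neutral; balancing the +2 overall charge requires Os(IV).
Group 8 minus oxidation state 4 gives a d⁴ configuration.
Counting donor atoms: 2×chloride (monodentate) → 2 donors; 2×1,10-phenanthroline (bidentate) → 4 donors. Coordination number = 6.
The spin state decides the count: a 5d ion has a large Δₒ and is invariably low-spin.
An octahedral low-spin d⁴ ion is t₂g⁴e_g⁰, giving 2 unpaired electrons.

2 unpaired electrons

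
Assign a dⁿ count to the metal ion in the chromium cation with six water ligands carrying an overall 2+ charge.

Water is neutral; balancing the +2 overall charge requires Cr(II).
Group 6 minus oxidation state 2 gives a d⁴ configuration.

d4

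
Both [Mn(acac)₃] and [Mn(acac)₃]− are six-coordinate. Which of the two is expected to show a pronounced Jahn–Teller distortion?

[Mn(acac)₃]

[Mn(acac)₃]: Summing ligand charges against the 0 overall charge gives an oxidation state of +3 for manganese. Mn sits in group 7, so the d-electron count is 7 − 3 = 4. Acetylacetonate is a weak-field ligand for a first-row metal, so the complex is high-spin. The t₂g³e_g¹ (high-spin) configuration has an unevenly filled e_g set; the Jahn–Teller theorem predicts a tetragonal distortion (typically axial elongation) to lift the degeneracy.
[Mn(acac)₃]−: Ligand charges: each acetylacetonate is −1. With an overall charge of −1 the manganese centre must be in the +2 oxidation state. Mn sits in group 7, so the d-electron count is 7 − 2 = 5. Acetylacetonate is a weak-field ligand for a first-row metal, so the complex is high-spin. The d⁵ configuration leaves the e_g set evenly filled (or empty) — no strong Jahn–Teller driving force.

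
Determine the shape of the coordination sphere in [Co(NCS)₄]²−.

tetrahedral

Summing ligand charges against the −2 overall charge gives an oxidation state of +2 for cobalt.
Cobalt is a group-9 element; Co(II) is therefore d⁷.
Coordination number: 4.
Isothiocyanate is a weak-field ligand.
For a high-spin 3d d⁷ ion with weak-field ligands the small Δₜ gives little square-planar CFSE advantage, so four ligands adopt the sterically favoured tetrahedral geometry.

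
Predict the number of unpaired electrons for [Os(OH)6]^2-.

Ligand charges: each hydroxide is −1. With an overall charge of −2 the osmium centre must be in the +4 oxidation state.
Group 8 minus oxidation state 4 gives a d⁴ configuration.
The spin state decides the count: a 5d ion has a large Δₒ and is invariably low-spin.
An octahedral low-spin d⁴ ion is t₂g⁴e_g⁰, giving 2 unpaired electrons.

2 unpaired electrons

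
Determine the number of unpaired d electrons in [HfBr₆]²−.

0

Ligand charges: each bromide is −1. With an overall charge of −2 the hafnium centre must be in the +4 oxidation state.
Group 4 minus oxidation state 4 gives a d⁰ configuration.
In an octahedral field the d⁰ configuration is t₂g⁰e_g⁰, giving 0 unpaired electrons.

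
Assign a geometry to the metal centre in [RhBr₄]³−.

Ligand charges: each bromide is −1. With an overall charge of −3 the rhodium centre must be in the +1 oxidation state.
Rh sits in group 9, so the d-electron count is 9 − 1 = 8.
With 4 monodentate ligands the coordination number is 4.
A 4d d⁸ ion has a large crystal-field splitting; square planar leaves the high-energy d_{x²−y²} orbital empty and maximises CFSE.

square planar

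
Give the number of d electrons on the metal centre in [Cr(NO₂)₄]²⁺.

Each nitro (N-bound nitrite) is −1; balancing the +2 overall charge requires Cr(VI).
Cr sits in group 6, so the d-electron count is 6 − 6 = 0.

d⁰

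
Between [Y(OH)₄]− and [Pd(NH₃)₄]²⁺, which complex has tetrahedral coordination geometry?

For [Y(OH)₄]−: Ligand charges: each hydroxide is −1. With an overall charge of −1 the yttrium centre must be in the +3 oxidation state. Group 3 minus oxidation state 3 gives a d⁰ configuration. A d⁰ ion has no crystal-field stabilisation preference between square planar and tetrahedral, so four ligands adopt the sterically favoured tetrahedral geometry. → tetrahedral.
For [Pd(NH₃)₄]²⁺: Ammonia is neutral; balancing the +2 overall charge requires Pd(II). Group 10 minus oxidation state 2 gives a d⁸ configuration. A 4d d⁸ ion has a large crystal-field splitting; square planar leaves the high-energy d_{x²−y²} orbital empty and maximises CFSE. → square planar.

[Y(OH)₄]−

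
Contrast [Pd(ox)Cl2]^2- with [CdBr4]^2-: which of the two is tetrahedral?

For [Pd(ox)Cl2]^2-: Ligand charges: each oxalate is −2; each chloride is −1. With an overall charge of −2 the palladium centre must be in the +2 oxidation state. Palladium is a group-10 element; Pd(II) is therefore d⁸. A 4d d⁸ ion has a large crystal-field splitting; square planar leaves the high-energy d_{x²−y²} orbital empty and maximises CFSE. → square planar.
For [CdBr4]^2-: Summing ligand charges against the −2 overall charge gives an oxidation state of +2 for cadmium. Cd sits in group 12, so the d-electron count is 12 − 2 = 10. A d¹⁰ ion has no crystal-field stabilisation preference between square planar and tetrahedral, so four ligands adopt the sterically favoured tetrahedral geometry. → tetrahedral.

[CdBr4]^2-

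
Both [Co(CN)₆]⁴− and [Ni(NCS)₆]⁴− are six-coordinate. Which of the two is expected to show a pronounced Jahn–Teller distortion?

[Co(CN)₆]⁴−

[Co(CN)₆]⁴−: Each cyanide is −1; balancing the −4 overall charge requires Co(II). Group 9 minus oxidation state 2 gives a d⁷ configuration. Cyanide is a strong-field ligand (high in the spectrochemical series) for a first-row metal, so the complex is low-spin. The t₂g⁶e_g¹ (low-spin) configuration has an unevenly filled e_g set; the Jahn–Teller theorem predicts a tetragonal distortion (typically axial elongation) to lift the degeneracy.
[Ni(NCS)₆]⁴−: Ligand charges: each isothiocyanate is −1. With an overall charge of −4 the nickel centre must be in the +2 oxidation state. Nickel is a group-10 element; Ni(II) is therefore d⁸. The d⁸ configuration leaves the e_g set evenly filled (or empty) — no strong Jahn–Teller driving force.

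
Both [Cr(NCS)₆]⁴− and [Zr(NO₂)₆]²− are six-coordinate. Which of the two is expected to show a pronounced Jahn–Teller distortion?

[Cr(NCS)₆]⁴−

[Cr(NCS)₆]⁴−: Ligand charges: each isothiocyanate is −1. With an overall charge of −4 the chromium centre must be in the +2 oxidation state. Chromium is a group-6 element; Cr(II) is therefore d⁴. Isothiocyanate is a weak-field ligand for a first-row metal, so the complex is high-spin. The t₂g³e_g¹ (high-spin) configuration has an unevenly filled e_g set; the Jahn–Teller theorem predicts a tetragonal distortion (typically axial elongation) to lift the degeneracy.
[Zr(NO₂)₆]²−: Each nitro (N-bound nitrite) is −1; balancing the −2 overall charge requires Zr(IV). Zr sits in group 4, so the d-electron count is 4 − 4 = 0. The d⁰ configuration leaves the e_g set evenly filled (or empty) — no strong Jahn–Teller driving force.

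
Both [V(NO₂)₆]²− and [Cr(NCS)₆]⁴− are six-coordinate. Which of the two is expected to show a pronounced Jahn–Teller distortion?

[V(NO₂)₆]²−: Summing ligand charges against the −2 overall charge gives an oxidation state of +4 for vanadium. Group 5 minus oxidation state 4 gives a d¹ configuration. The d¹ configuration leaves the e_g set evenly filled (or empty) — no strong Jahn–Teller driving force.
[Cr(NCS)₆]⁴−: Summing ligand charges against the −4 overall charge gives an oxidation state of +2 for chromium. Cr sits in group 6, so the d-electron count is 6 − 2 = 4. Isothiocyanate is a weak-field ligand for a first-row metal, so the complex is high-spin. The t₂g³e_g¹ (high-spin) configuration has an unevenly filled e_g set; the Jahn–Teller theorem predicts a tetragonal distortion (typically axial elongation) to lift the degeneracy.

[Cr(NCS)₆]⁴−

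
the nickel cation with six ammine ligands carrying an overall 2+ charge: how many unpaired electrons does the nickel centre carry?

2 unpaired electrons

Ligand charges: ammonia is neutral. With an overall charge of +2 the nickel centre must be in the +2 oxidation state.
Ni sits in group 10, so the d-electron count is 10 − 2 = 8.
In an octahedral field the d⁸ configuration is t₂g⁶e_g² (only one arrangement possible), giving 2 unpaired electrons.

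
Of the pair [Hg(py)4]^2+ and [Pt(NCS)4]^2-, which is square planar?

For [Hg(py)4]^2+: Pyridine is neutral; balancing the +2 overall charge requires Hg(II). Group 12 minus oxidation state 2 gives a d¹⁰ configuration. A d¹⁰ ion has no crystal-field stabilisation preference between square planar and tetrahedral, so four ligands adopt the sterically favoured tetrahedral geometry. → tetrahedral.
For [Pt(NCS)4]^2-: Ligand charges: each isothiocyanate is −1. With an overall charge of −2 the platinum centre must be in the +2 oxidation state. Platinum is a group-10 element; Pt(II) is therefore d⁸. A 5d d⁸ ion has a large crystal-field splitting; square planar leaves the high-energy d_{x²−y²} orbital empty and maximises CFSE. → square planar.

[Pt(NCS)4]^2-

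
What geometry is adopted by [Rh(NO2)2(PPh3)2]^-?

square planar

Ligand charges: each nitro (N-bound nitrite) is −1; triphenylphosphine is neutral. With an overall charge of −1 the rhodium centre must be in the +1 oxidation state.
Rhodium is a group-9 element; Rh(I) is therefore d⁸.
With 4 monodentate ligands the coordination number is 4.
A 4d d⁸ ion has a large crystal-field splitting; square planar leaves the high-energy d_{x²−y²} orbital empty and maximises CFSE.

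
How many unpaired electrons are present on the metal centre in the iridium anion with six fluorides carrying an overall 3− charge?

0 unpaired electrons

Ligand charges: each fluoride is −1. With an overall charge of −3 the iridium centre must be in the +3 oxidation state.
Group 9 minus oxidation state 3 gives a d⁶ configuration.
The spin state decides the count: a 5d ion has a large Δₒ and is invariably low-spin.
An octahedral low-spin d⁶ ion is t₂g⁶e_g⁰, giving 0 unpaired electrons.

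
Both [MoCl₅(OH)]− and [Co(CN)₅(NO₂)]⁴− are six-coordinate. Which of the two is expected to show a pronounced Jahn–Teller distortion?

[MoCl₅(OH)]−: Each chloride is −1; each hydroxide is −1; balancing the −1 overall charge requires Mo(V). Group 6 minus oxidation state 5 gives a d¹ configuration. The d¹ configuration leaves the e_g set evenly filled (or empty) — no strong Jahn–Teller driving force.
[Co(CN)₅(NO₂)]⁴−: Summing ligand charges against the −4 overall charge gives an oxidation state of +2 for cobalt. Group 9 minus oxidation state 2 gives a d⁷ configuration. Cyanide and nitro (N-bound nitrite) are strong-field ligands (high in the spectrochemical series) for a first-row metal, so the complex is low-spin. The t₂g⁶e_g¹ (low-spin) configuration has an unevenly filled e_g set; the Jahn–Teller theorem predicts a tetragonal distortion (typically axial elongation) to lift the degeneracy.

[Co(CN)₅(NO₂)]⁴−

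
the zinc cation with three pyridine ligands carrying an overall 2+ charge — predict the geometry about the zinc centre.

Ligand charges: pyridine is neutral. With an overall charge of +2 the zinc centre must be in the +2 oxidation state.
Group 12 minus oxidation state 2 gives a d¹⁰ configuration.
With 3 monodentate ligands the coordination number is 3.
Three ligands around a d¹⁰ centre minimise repulsion in a trigonal-planar arrangement.

trigonal planar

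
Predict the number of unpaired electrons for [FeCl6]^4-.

Each chloride is −1; balancing the −4 overall charge requires Fe(II).
Fe sits in group 8, so the d-electron count is 8 − 2 = 6.
The spin state decides the count: Chloride is a weak-field ligand for a first-row metal, so the complex is high-spin.
An octahedral high-spin d⁶ ion is t₂g⁴e_g², giving 4 unpaired electrons.

4 unpaired electrons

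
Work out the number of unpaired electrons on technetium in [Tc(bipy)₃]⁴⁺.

Summing ligand charges against the +4 overall charge gives an oxidation state of +4 for technetium.
Group 7 minus oxidation state 4 gives a d³ configuration.
Counting donor atoms: 3×2,2′-bipyridine (bidentate) → 6 donors. Coordination number = 6.
In an octahedral field the d³ configuration is t₂g³e_g⁰ (only one arrangement possible), giving 3 unpaired electrons.

3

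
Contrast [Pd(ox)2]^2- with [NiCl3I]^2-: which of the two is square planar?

For [Pd(ox)2]^2-: Ligand charges: each oxalate is −2. With an overall charge of −2 the palladium centre must be in the +2 oxidation state. Palladium is a group-10 element; Pd(II) is therefore d⁸. A 4d d⁸ ion has a large crystal-field splitting; square planar leaves the high-energy d_{x²−y²} orbital empty and maximises CFSE. → square planar.
For [NiCl3I]^2-: Ligand charges: each chloride is −1; each iodide is −1. With an overall charge of −2 the nickel centre must be in the +2 oxidation state. Group 10 minus oxidation state 2 gives a d⁸ configuration. Chloride and iodide are weak-field ligands. With weak-field ligands the CFSE gain from square planar is small, so a 3d d⁸ ion takes the sterically preferred tetrahedral geometry. → tetrahedral.

[Pd(ox)2]^2-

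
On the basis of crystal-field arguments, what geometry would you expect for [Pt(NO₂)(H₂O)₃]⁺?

Each nitro (N-bound nitrite) is −1; water is neutral; balancing the +1 overall charge requires Pt(II).
Group 10 minus oxidation state 2 gives a d⁸ configuration.
With 4 monodentate ligands the coordination number is 4.
A 5d d⁸ ion has a large crystal-field splitting; square planar leaves the high-energy d_{x²−y²} orbital empty and maximises CFSE.

square planar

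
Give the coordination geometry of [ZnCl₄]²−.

Each chloride is −1; balancing the −2 overall charge requires Zn(II).
Zinc is a group-12 element; Zn(II) is therefore d¹⁰.
With 4 monodentate ligands the coordination number is 4.
A d¹⁰ ion has no crystal-field stabilisation preference between square planar and tetrahedral, so four ligands adopt the sterically favoured tetrahedral geometry.

tetrahedral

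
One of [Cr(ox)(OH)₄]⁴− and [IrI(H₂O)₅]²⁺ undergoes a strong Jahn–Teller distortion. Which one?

[Cr(ox)(OH)₄]⁴−: Summing ligand charges against the −4 overall charge gives an oxidation state of +2 for chromium. Group 6 minus oxidation state 2 gives a d⁴ configuration. Hydroxide and oxalate are weak-field ligands for a first-row metal, so the complex is high-spin. The t₂g³e_g¹ (high-spin) configuration has an unevenly filled e_g set; the Jahn–Teller theorem predicts a tetragonal distortion (typically axial elongation) to lift the degeneracy.
[IrI(H₂O)₅]²⁺: Summing ligand charges against the +2 overall charge gives an oxidation state of +3 for iridium. Ir sits in group 9, so the d-electron count is 9 − 3 = 6. A 5d ion has a large Δₒ and is invariably low-spin. The d⁶ configuration leaves the e_g set evenly filled (or empty) — no strong Jahn–Teller driving force.

[Cr(ox)(OH)₄]⁴−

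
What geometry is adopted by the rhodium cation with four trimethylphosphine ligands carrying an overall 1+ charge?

Summing ligand charges against the +1 overall charge gives an oxidation state of +1 for rhodium.
Group 9 minus oxidation state 1 gives a d⁸ configuration.
Coordination number: 4.
A 4d d⁸ ion has a large crystal-field splitting; square planar leaves the high-energy d_{x²−y²} orbital empty and maximises CFSE.

square planar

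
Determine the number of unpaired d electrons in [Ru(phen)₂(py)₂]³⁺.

1

1,10-phenanthroline is neutral; pyridine is neutral; balancing the +3 overall charge requires Ru(III).
Ru sits in group 8, so the d-electron count is 8 − 3 = 5.
Counting donor atoms: 2×1,10-phenanthroline (bidentate) → 4 donors; 2×pyridine (monodentate) → 2 donors. Coordination number = 6.
The spin state decides the count: a 4d ion has a large Δₒ and is invariably low-spin.
An octahedral low-spin d⁵ ion is t₂g⁵e_g⁰, giving 1 unpaired electron.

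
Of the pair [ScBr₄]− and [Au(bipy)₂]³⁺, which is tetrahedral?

For [ScBr₄]−: Summing ligand charges against the −1 overall charge gives an oxidation state of +3 for scandium. Scandium is a group-3 element; Sc(III) is therefore d⁰. A d⁰ ion has no crystal-field stabilisation preference between square planar and tetrahedral, so four ligands adopt the sterically favoured tetrahedral geometry. → tetrahedral.
For [Au(bipy)₂]³⁺: 2,2′-bipyridine is neutral; balancing the +3 overall charge requires Au(III). Gold is a group-11 element; Au(III) is therefore d⁸. A 5d d⁸ ion has a large crystal-field splitting; square planar leaves the high-energy d_{x²−y²} orbital empty and maximises CFSE. → square planar.

[ScBr₄]−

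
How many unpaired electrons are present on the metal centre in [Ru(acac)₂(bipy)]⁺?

Each acetylacetonate is −1; 2,2′-bipyridine is neutral; balancing the +1 overall charge requires Ru(III).
Ru sits in group 8, so the d-electron count is 8 − 3 = 5.
Counting donor atoms: 2×acetylacetonate (bidentate) → 4 donors; 1×2,2′-bipyridine (bidentate) → 2 donors. Coordination number = 6.
The spin state decides the count: a 4d ion has a large Δₒ and is invariably low-spin.
An octahedral low-spin d⁵ ion is t₂g⁵e_g⁰, giving 1 unpaired electron.

1 unpaired electron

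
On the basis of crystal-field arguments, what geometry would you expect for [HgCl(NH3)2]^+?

trigonal planar

Summing ligand charges against the +1 overall charge gives an oxidation state of +2 for mercury.
Group 12 minus oxidation state 2 gives a d¹⁰ configuration.
Coordination number: 3.
Three ligands around a d¹⁰ centre minimise repulsion in a trigonal-planar arrangement.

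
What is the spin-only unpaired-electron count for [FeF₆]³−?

5 unpaired electrons

Summing ligand charges against the −3 overall charge gives an oxidation state of +3 for iron.
Iron is a group-8 element; Fe(III) is therefore d⁵.
The spin state decides the count: Fluoride is a weak-field ligand for a first-row metal, so the complex is high-spin.
An octahedral high-spin d⁵ ion is t₂g³e_g², giving 5 unpaired electrons.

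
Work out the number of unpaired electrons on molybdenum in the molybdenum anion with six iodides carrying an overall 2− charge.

2

Each iodide is −1; balancing the −2 overall charge requires Mo(IV).
Molybdenum is a group-6 element; Mo(IV) is therefore d².
In an octahedral field the d² configuration is t₂g²e_g⁰ (only one arrangement possible), giving 2 unpaired electrons.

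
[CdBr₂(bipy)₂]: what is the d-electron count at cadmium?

Summing ligand charges against the 0 overall charge gives an oxidation state of +2 for cadmium.
Cadmium is a group-12 element; Cd(II) is therefore d¹⁰.

d10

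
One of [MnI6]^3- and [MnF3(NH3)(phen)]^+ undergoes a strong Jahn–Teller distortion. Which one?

[MnI6]^3-: Each iodide is −1; balancing the −3 overall charge requires Mn(III). Mn sits in group 7, so the d-electron count is 7 − 3 = 4. Iodide is a weak-field ligand for a first-row metal, so the complex is high-spin. The t₂g³e_g¹ (high-spin) configuration has an unevenly filled e_g set; the Jahn–Teller theorem predicts a tetragonal distortion (typically axial elongation) to lift the degeneracy.
[MnF3(NH3)(phen)]^+: Summing ligand charges against the +1 overall charge gives an oxidation state of +4 for manganese. Mn sits in group 7, so the d-electron count is 7 − 4 = 3. The d³ configuration leaves the e_g set evenly filled (or empty) — no strong Jahn–Teller driving force.

[MnI6]^3-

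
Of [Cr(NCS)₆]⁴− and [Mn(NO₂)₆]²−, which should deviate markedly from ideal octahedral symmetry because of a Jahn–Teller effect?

[Cr(NCS)₆]⁴−: Each isothiocyanate is −1; balancing the −4 overall charge requires Cr(II). Cr sits in group 6, so the d-electron count is 6 − 2 = 4. Isothiocyanate is a weak-field ligand for a first-row metal, so the complex is high-spin. The t₂g³e_g¹ (high-spin) configuration has an unevenly filled e_g set; the Jahn–Teller theorem predicts a tetragonal distortion (typically axial elongation) to lift the degeneracy.
[Mn(NO₂)₆]²−: Each nitro (N-bound nitrite) is −1; balancing the −2 overall charge requires Mn(IV). Mn sits in group 7, so the d-electron count is 7 − 4 = 3. The d³ configuration leaves the e_g set evenly filled (or empty) — no strong Jahn–Teller driving force.

[Cr(NCS)₆]⁴−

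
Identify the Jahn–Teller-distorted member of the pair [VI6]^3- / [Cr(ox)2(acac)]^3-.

[VI6]^3-: Each iodide is −1; balancing the −3 overall charge requires V(III). Vanadium is a group-5 element; V(III) is therefore d². The d² configuration leaves the e_g set evenly filled (or empty) — no strong Jahn–Teller driving force.
[Cr(ox)2(acac)]^3-: Ligand charges: each oxalate is −2; each acetylacetonate is −1. With an overall charge of −3 the chromium centre must be in the +2 oxidation state. Chromium is a group-6 element; Cr(II) is therefore d⁴. Acetylacetonate and oxalate are weak-field ligands for a first-row metal, so the complex is high-spin. The t₂g³e_g¹ (high-spin) configuration has an unevenly filled e_g set; the Jahn–Teller theorem predicts a tetragonal distortion (typically axial elongation) to lift the degeneracy.

[Cr(ox)2(acac)]^3-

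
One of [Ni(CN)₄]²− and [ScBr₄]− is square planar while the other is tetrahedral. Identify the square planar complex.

For [Ni(CN)₄]²−: Summing ligand charges against the −2 overall charge gives an oxidation state of +2 for nickel. Ni sits in group 10, so the d-electron count is 10 − 2 = 8. Cyanide is a strong-field ligand (high in the spectrochemical series). A 3d d⁸ ion with strong-field ligands gains enough CFSE to favour square planar over tetrahedral. → square planar.
For [ScBr₄]−: Each bromide is −1; balancing the −1 overall charge requires Sc(III). Group 3 minus oxidation state 3 gives a d⁰ configuration. A d⁰ ion has no crystal-field stabilisation preference between square planar and tetrahedral, so four ligands adopt the sterically favoured tetrahedral geometry. → tetrahedral.

[Ni(CN)₄]²−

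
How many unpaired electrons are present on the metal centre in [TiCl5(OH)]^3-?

Each chloride is −1; each hydroxide is −1; balancing the −3 overall charge requires Ti(III).
Ti sits in group 4, so the d-electron count is 4 − 3 = 1.
In an octahedral field the d¹ configuration is t₂g¹e_g⁰ (only one arrangement possible), giving 1 unpaired electron.

1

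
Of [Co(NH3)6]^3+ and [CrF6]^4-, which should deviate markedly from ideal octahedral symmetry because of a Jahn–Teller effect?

[Co(NH3)6]^3+: Ammonia is neutral; balancing the +3 overall charge requires Co(III). Cobalt is a group-9 element; Co(III) is therefore d⁶. Co(III) has an exceptionally large octahedral splitting and is low-spin with essentially every ligand except fluoride. The d⁶ configuration leaves the e_g set evenly filled (or empty) — no strong Jahn–Teller driving force.
[CrF6]^4-: Summing ligand charges against the −4 overall charge gives an oxidation state of +2 for chromium. Chromium is a group-6 element; Cr(II) is therefore d⁴. Fluoride is a weak-field ligand for a first-row metal, so the complex is high-spin. The t₂g³e_g¹ (high-spin) configuration has an unevenly filled e_g set; the Jahn–Teller theorem predicts a tetragonal distortion (typically axial elongation) to lift the degeneracy.

[CrF6]^4-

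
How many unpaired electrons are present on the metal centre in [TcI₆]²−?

3 unpaired electrons

Summing ligand charges against the −2 overall charge gives an oxidation state of +4 for technetium.
Group 7 minus oxidation state 4 gives a d³ configuration.
In an octahedral field the d³ configuration is t₂g³e_g⁰ (only one arrangement possible), giving 3 unpaired electrons.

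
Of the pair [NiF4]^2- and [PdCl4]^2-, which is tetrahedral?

[NiF4]^2-

For [NiF4]^2-: Each fluoride is −1; balancing the −2 overall charge requires Ni(II). Nickel is a group-10 element; Ni(II) is therefore d⁸. Fluoride is a weak-field ligand. With weak-field ligands the CFSE gain from square planar is small, so a 3d d⁸ ion takes the sterically preferred tetrahedral geometry. → tetrahedral.
For [PdCl4]^2-: Each chloride is −1; balancing the −2 overall charge requires Pd(II). Palladium is a group-10 element; Pd(II) is therefore d⁸. A 4d d⁸ ion has a large crystal-field splitting; square planar leaves the high-energy d_{x²−y²} orbital empty and maximises CFSE. → square planar.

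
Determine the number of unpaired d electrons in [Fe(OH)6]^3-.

5 unpaired electrons

Summing ligand charges against the −3 overall charge gives an oxidation state of +3 for iron.
Fe sits in group 8, so the d-electron count is 8 − 3 = 5.
The spin state decides the count: Hydroxide is a weak-field ligand for a first-row metal, so the complex is high-spin.
An octahedral high-spin d⁵ ion is t₂g³e_g², giving 5 unpaired electrons.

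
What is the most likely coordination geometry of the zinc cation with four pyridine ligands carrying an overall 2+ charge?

tetrahedral

Summing ligand charges against the +2 overall charge gives an oxidation state of +2 for zinc.
Zn sits in group 12, so the d-electron count is 12 − 2 = 10.
With 4 monodentate ligands the coordination number is 4.
A d¹⁰ ion has no crystal-field stabilisation preference between square planar and tetrahedral, so four ligands adopt the sterically favoured tetrahedral geometry.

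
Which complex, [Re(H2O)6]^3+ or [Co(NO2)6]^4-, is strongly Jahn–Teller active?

[Re(H2O)6]^3+: Water is neutral; balancing the +3 overall charge requires Re(III). Re sits in group 7, so the d-electron count is 7 − 3 = 4. A 5d ion has a large Δₒ and is invariably low-spin. The d⁴ configuration leaves the e_g set evenly filled (or empty) — no strong Jahn–Teller driving force.
[Co(NO2)6]^4-: Ligand charges: each nitro (N-bound nitrite) is −1. With an overall charge of −4 the cobalt centre must be in the +2 oxidation state. Cobalt is a group-9 element; Co(II) is therefore d⁷. Nitro (N-bound nitrite) is a strong-field ligand (high in the spectrochemical series) for a first-row metal, so the complex is low-spin. The t₂g⁶e_g¹ (low-spin) configuration has an unevenly filled e_g set; the Jahn–Teller theorem predicts a tetragonal distortion (typically axial elongation) to lift the degeneracy.

[Co(NO2)6]^4-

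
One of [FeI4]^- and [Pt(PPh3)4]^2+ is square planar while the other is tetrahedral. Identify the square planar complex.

For [FeI4]^-: Ligand charges: each iodide is −1. With an overall charge of −1 the iron centre must be in the +3 oxidation state. Group 8 minus oxidation state 3 gives a d⁵ configuration. A high-spin d⁵ ion has zero CFSE in either geometry, so four ligands adopt the sterically favoured tetrahedral geometry. → tetrahedral.
For [Pt(PPh3)4]^2+: Ligand charges: triphenylphosphine is neutral. With an overall charge of +2 the platinum centre must be in the +2 oxidation state. Platinum is a group-10 element; Pt(II) is therefore d⁸. A 5d d⁸ ion has a large crystal-field splitting; square planar leaves the high-energy d_{x²−y²} orbital empty and maximises CFSE. → square planar.

[Pt(PPh3)4]^2+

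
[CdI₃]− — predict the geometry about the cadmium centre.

Ligand charges: each iodide is −1. With an overall charge of −1 the cadmium centre must be in the +2 oxidation state.
Group 12 minus oxidation state 2 gives a d¹⁰ configuration.
With 3 monodentate ligands the coordination number is 3.
Three ligands around a d¹⁰ centre minimise repulsion in a trigonal-planar arrangement.

trigonal planar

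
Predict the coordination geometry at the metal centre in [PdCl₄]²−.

Summing ligand charges against the −2 overall charge gives an oxidation state of +2 for palladium.
Pd sits in group 10, so the d-electron count is 10 − 2 = 8.
With 4 monodentate ligands the coordination number is 4.
A 4d d⁸ ion has a large crystal-field splitting; square planar leaves the high-energy d_{x²−y²} orbital empty and maximises CFSE.

square planar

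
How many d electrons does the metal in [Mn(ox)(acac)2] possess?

Ligand charges: each oxalate is −2; each acetylacetonate is −1. With an overall charge of 0 the manganese centre must be in the +4 oxidation state.
Mn sits in group 7, so the d-electron count is 7 − 4 = 3.

d3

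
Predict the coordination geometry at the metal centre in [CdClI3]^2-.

Summing ligand charges against the −2 overall charge gives an oxidation state of +2 for cadmium.
Cadmium is a group-12 element; Cd(II) is therefore d¹⁰.
With 4 monodentate ligands the coordination number is 4.
A d¹⁰ ion has no crystal-field stabilisation preference between square planar and tetrahedral, so four ligands adopt the sterically favoured tetrahedral geometry.

tetrahedral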